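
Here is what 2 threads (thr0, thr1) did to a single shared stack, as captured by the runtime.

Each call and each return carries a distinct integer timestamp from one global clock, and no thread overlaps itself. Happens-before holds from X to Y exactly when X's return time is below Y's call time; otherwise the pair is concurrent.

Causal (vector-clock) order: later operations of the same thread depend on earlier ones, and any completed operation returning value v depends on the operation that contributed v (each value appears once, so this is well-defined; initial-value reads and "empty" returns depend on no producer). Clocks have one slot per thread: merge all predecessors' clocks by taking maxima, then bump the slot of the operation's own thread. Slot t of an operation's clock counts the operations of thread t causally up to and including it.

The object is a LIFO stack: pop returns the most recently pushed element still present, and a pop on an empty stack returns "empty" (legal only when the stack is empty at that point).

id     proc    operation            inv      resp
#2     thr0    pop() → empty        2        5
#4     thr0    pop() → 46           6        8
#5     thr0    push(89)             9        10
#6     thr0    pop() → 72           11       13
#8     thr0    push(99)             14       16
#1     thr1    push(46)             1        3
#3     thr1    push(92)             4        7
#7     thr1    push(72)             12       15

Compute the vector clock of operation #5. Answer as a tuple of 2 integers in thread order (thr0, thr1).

#1 (invocation 1): nothing precedes it; thr1's component alone gives (0, 1)
#2 (invocation 2): nothing precedes it; thr0's component alone gives (1, 0)
#3, invoked 4, takes VC(#1)=(0, 1) under max, adds 1 for thr1 → (0, 2)
#7, invoked 12, takes VC(#3)=(0, 2) under max, adds 1 for thr1 → (0, 3)
#4, invoked 6, takes VC(#1)=(0, 1), VC(#2)=(1, 0) under max, adds 1 for thr0 → (2, 1)
#5, invoked 9, takes VC(#4)=(2, 1) under max, adds 1 for thr0 → (3, 1)
#6, invoked 11, takes VC(#5)=(3, 1), VC(#7)=(0, 3) under max, adds 1 for thr0 → (4, 3)
#8, invoked 14, takes VC(#6)=(4, 3) under max, adds 1 for thr0 → (5, 3)
target: VC(#5) = (3, 1)

(3, 1)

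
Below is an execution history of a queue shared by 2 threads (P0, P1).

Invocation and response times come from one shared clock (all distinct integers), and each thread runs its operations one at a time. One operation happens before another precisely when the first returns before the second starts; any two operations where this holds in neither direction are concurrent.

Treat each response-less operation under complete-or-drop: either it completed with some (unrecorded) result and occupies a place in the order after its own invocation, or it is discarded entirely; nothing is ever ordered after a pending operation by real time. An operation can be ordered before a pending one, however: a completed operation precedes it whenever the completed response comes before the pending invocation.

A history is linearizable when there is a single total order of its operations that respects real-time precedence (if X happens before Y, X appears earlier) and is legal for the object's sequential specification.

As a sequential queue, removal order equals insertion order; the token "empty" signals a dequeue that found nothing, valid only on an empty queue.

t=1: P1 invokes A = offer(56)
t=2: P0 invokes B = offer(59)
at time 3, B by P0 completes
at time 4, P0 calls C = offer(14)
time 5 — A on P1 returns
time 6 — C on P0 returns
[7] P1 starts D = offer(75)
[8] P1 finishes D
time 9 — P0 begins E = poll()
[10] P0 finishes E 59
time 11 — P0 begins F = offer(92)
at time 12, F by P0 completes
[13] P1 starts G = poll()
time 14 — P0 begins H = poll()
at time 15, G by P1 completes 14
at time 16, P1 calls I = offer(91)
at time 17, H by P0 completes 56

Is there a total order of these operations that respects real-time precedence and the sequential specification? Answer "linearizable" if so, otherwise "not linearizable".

linearizable

one valid linearization: B, A, C, D, E, F, H, G
after step 1 (B offer(59)): queue <59>
after step 2 (A offer(56)): queue <59,56>
after step 3 (C offer(14)): queue <59,56,14>
after step 4 (D offer(75)): queue <59,56,14,75>
after step 5 (E poll() → 59): queue <56,14,75>
after step 6 (F offer(92)): queue <56,14,75,92>
after step 7 (H poll() → 56): queue <14,75,92>
after step 8 (G poll() → 14): queue <75,92>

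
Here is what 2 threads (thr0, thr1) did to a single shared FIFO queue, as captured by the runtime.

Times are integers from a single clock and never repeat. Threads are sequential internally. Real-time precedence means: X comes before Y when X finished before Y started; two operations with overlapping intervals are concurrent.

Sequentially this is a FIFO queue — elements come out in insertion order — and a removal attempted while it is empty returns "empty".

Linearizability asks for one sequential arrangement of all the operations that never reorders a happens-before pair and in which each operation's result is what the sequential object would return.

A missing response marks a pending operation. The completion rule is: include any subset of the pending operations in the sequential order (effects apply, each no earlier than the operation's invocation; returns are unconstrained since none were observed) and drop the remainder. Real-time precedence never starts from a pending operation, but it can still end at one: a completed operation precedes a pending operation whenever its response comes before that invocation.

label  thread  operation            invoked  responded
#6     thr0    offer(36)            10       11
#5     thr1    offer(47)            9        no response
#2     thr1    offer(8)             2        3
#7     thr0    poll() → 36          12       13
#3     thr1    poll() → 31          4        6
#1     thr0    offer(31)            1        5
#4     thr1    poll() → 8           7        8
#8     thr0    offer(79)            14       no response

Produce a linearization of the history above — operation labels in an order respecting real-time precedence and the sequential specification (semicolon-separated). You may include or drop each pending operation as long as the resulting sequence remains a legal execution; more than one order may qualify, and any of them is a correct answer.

1. #1 offer(31), leaving queue <31>
2. #2 offer(8), leaving queue <31,8>
3. #3 poll() → 31, leaving queue <8>
4. #4 poll() → 8, leaving queue <>
5. #6 offer(36), leaving queue <36>
6. #5 offer(47) (pending, included), leaving queue <36,47>
7. #7 poll() → 36, leaving queue <47>

#1; #2; #3; #4; #6; #5; #7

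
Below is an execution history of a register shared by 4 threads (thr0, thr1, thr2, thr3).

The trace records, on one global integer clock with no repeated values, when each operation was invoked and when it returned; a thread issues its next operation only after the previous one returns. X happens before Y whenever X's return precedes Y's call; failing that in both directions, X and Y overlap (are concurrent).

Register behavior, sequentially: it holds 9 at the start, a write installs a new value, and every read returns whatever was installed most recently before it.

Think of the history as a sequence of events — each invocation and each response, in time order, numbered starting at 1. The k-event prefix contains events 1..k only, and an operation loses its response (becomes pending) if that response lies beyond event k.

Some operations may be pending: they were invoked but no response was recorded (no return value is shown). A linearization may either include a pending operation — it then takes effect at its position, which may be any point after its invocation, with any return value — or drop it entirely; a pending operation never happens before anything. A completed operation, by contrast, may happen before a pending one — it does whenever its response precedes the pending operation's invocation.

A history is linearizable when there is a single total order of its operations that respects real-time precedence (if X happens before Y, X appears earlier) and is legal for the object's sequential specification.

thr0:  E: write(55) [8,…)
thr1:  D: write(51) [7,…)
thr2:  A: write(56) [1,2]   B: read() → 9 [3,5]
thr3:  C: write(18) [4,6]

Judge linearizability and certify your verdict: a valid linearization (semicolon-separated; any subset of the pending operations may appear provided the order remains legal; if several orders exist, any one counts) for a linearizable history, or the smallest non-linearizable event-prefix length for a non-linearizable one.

not linearizable — minimal violating prefix: 5 events

cut after 4 events: linearizable; cut after 5 events (B responds, time 5): not linearizable
a single order respects real time; the 2 completed register operations fail replay along it
every completion of the 1 pending operation (C) was checked; none linearizes
e.g. A, B (pending dropped): illegal at step 2, since B read() → 9 cannot apply there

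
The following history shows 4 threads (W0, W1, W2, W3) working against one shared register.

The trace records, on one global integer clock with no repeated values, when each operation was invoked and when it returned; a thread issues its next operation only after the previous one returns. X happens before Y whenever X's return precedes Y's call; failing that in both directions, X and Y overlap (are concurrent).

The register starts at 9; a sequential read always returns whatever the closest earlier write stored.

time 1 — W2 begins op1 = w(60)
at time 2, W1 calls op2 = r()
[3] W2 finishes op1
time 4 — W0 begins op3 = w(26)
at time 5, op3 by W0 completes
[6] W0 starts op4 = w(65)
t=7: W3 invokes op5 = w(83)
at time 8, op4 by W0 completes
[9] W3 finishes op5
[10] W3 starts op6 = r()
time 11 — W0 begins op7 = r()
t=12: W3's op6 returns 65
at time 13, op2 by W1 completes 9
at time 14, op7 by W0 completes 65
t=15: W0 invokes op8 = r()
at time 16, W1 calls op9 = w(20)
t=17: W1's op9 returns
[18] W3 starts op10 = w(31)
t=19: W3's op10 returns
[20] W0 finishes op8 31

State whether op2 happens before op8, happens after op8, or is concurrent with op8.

op2 spans [2,13], op8 spans [15,20]
resp(op2)=13 < inv(op8)=15

before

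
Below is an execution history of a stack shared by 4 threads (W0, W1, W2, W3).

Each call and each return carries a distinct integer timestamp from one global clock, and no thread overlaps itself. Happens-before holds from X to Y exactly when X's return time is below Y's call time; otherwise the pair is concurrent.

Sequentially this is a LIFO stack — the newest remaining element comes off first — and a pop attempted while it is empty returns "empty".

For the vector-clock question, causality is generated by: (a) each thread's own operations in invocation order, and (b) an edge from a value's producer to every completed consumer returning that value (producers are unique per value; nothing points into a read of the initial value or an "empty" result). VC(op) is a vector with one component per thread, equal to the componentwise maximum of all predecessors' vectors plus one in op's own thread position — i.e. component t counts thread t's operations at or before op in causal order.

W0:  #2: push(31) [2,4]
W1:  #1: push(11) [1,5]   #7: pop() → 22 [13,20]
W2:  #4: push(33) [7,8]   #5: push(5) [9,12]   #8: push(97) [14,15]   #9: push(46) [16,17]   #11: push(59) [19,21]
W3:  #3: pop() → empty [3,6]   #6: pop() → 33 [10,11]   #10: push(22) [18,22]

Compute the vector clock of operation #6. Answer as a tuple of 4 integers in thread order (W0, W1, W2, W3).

(0, 0, 1, 2)

VC(#3, invoked at 3): no causal predecessors; +1 on W3 → (0, 0, 0, 1)
VC(#4, invoked at 7): no causal predecessors; +1 on W2 → (0, 0, 1, 0)
VC(#1, invoked at 1): no causal predecessors; +1 on W1 → (0, 1, 0, 0)
VC(#2, invoked at 2): no causal predecessors; +1 on W0 → (1, 0, 0, 0)
merge at #5 (invoked 9): VC(#4)=(0, 0, 1, 0), own-thread bump on W2 → (0, 0, 2, 0)
merge at #6 (invoked 10): VC(#3)=(0, 0, 0, 1), VC(#4)=(0, 0, 1, 0), own-thread bump on W3 → (0, 0, 1, 2)
merge at #8 (invoked 14): VC(#5)=(0, 0, 2, 0), own-thread bump on W2 → (0, 0, 3, 0)
merge at #10 (invoked 18): VC(#6)=(0, 0, 1, 2), own-thread bump on W3 → (0, 0, 1, 3)
merge at #9 (invoked 16): VC(#8)=(0, 0, 3, 0), own-thread bump on W2 → (0, 0, 4, 0)
merge at #11 (invoked 19): VC(#9)=(0, 0, 4, 0), own-thread bump on W2 → (0, 0, 5, 0)
merge at #7 (invoked 13): VC(#1)=(0, 1, 0, 0), VC(#10)=(0, 0, 1, 3), own-thread bump on W1 → (0, 2, 1, 3)
target: VC(#6) = (0, 0, 1, 2)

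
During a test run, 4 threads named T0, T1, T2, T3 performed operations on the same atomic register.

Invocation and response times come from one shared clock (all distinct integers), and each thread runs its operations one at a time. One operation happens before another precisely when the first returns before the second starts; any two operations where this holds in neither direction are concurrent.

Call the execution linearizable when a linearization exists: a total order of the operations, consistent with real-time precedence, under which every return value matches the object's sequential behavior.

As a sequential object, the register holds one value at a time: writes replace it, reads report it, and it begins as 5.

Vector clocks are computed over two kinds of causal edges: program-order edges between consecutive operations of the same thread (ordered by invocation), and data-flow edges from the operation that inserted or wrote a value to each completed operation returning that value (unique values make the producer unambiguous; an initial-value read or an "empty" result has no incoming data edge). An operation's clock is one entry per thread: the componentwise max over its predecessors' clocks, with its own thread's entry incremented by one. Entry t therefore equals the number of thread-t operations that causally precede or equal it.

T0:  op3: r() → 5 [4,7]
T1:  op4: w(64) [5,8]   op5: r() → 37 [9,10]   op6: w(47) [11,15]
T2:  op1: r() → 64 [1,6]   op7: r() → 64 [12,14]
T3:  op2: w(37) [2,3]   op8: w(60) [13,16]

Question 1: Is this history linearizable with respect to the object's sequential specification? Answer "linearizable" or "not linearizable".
not linearizable

already the first 7 events (up to op3's response at time 7) admit no linearization; the first 6 still do
real-time-consistent orders of the 3 completed operations: 3 — all fail the atomic register replay
include/drop combinations of the 1 pending operation (op4) were all tried; none helps
for example op1, op2, op3 (pending dropped) fails at step 1: op1 r() → 64 is not legal there
for example op2, op1, op3 (pending dropped) fails at step 2: op1 r() → 64 is not legal there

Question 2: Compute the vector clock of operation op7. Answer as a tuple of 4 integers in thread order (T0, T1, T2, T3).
Answer: (0, 1, 2, 0)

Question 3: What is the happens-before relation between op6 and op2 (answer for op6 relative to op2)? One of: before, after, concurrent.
Answer: after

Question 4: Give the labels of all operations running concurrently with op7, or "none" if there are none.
Answer: op6, op8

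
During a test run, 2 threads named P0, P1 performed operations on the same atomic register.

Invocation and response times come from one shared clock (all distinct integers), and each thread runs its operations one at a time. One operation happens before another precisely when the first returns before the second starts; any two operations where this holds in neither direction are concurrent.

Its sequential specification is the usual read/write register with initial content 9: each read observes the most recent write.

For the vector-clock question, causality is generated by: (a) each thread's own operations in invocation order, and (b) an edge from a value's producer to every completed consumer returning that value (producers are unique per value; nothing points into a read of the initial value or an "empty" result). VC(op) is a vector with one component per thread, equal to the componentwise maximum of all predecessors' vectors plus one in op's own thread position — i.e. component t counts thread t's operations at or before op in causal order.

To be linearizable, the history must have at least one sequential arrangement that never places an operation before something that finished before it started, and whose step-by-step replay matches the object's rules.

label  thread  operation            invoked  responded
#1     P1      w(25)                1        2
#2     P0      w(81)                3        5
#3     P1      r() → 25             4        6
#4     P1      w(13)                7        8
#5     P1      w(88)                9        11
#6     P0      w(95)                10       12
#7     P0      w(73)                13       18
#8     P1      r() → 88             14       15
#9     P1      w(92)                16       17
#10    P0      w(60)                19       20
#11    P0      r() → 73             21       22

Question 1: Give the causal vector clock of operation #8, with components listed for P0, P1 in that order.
VC(#1, invoked at 1): no causal predecessors; +1 on P1 → (0, 1)
VC(#2, invoked at 3): no causal predecessors; +1 on P0 → (1, 0)
#3 (invocation 4): componentwise max over VC(#1)=(0, 1), +1 at P1, giving (0, 2)
#6 (invocation 10): componentwise max over VC(#2)=(1, 0), +1 at P0, giving (2, 0)
#4 (invocation 7): componentwise max over VC(#3)=(0, 2), +1 at P1, giving (0, 3)
#7 (invocation 13): componentwise max over VC(#6)=(2, 0), +1 at P0, giving (3, 0)
#5 (invocation 9): componentwise max over VC(#4)=(0, 3), +1 at P1, giving (0, 4)
#10 (invocation 19): componentwise max over VC(#7)=(3, 0), +1 at P0, giving (4, 0)
#8 (invocation 14): componentwise max over VC(#5)=(0, 4), +1 at P1, giving (0, 5)
#11 (invocation 21): componentwise max over VC(#7)=(3, 0), VC(#10)=(4, 0), +1 at P0, giving (5, 0)
#9 (invocation 16): componentwise max over VC(#8)=(0, 5), +1 at P1, giving (0, 6)
target: VC(#8) = (0, 5)

(0, 5)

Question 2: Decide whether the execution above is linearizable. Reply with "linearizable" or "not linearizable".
through event 21 a valid linearization exists; event 22 (#11 responding at time 22) ends that
11 completed operations, 12 real-time-consistent orders — every atomic register replay fails
sample order #1, #2, #3, #4, #5, #6, #7, #8, #9, #10, #11 stalls at step 3 — #3 r() → 25 has no legal effect
sample order #1, #2, #3, #4, #5, #6, #8, #7, #9, #10, #11 stalls at step 3 — #3 r() → 25 has no legal effect

not linearizable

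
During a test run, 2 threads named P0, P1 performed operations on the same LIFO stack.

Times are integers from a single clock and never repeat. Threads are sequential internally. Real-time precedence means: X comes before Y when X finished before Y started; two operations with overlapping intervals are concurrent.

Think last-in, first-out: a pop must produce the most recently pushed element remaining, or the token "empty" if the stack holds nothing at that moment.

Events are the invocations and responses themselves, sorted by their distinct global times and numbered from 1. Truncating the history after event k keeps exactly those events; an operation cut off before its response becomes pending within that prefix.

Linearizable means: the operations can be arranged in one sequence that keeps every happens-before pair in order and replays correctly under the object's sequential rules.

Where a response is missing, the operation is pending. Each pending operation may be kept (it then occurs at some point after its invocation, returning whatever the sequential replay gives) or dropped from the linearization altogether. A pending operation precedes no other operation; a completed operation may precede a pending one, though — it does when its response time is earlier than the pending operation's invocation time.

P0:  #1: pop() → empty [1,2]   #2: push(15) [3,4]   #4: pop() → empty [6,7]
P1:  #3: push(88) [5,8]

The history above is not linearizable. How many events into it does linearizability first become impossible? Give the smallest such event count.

events 1..6 are linearizable, e.g. via #1, #2:
step 1: #1 pop() → empty — stack <>
step 2: #2 push(15) — stack <15>
at event 7 (#4's time-7 response) nothing linearizes any more
no completion choice of the 1 pending operation (#3) rescues it — every subset was tried
one such order, #1, #2, #4 (pending dropped), breaks at step 3 where #4 pop() → empty is illegal

7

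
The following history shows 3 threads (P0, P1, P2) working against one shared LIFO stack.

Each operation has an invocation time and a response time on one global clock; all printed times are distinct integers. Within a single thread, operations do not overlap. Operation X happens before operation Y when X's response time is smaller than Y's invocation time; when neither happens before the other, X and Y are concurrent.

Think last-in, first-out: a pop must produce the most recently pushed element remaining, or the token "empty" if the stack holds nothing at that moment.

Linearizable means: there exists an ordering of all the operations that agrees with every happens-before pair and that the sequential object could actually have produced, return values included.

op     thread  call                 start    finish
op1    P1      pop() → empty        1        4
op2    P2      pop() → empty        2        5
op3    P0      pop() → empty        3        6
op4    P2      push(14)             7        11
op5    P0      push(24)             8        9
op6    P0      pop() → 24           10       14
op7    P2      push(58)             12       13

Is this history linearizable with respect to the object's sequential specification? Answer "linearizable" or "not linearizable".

linearizable

a witness: op1, op2, op3, op4, op5, op6, op7
after step 1 (op1 pop() → empty): stack <>
after step 2 (op2 pop() → empty): stack <>
after step 3 (op3 pop() → empty): stack <>
after step 4 (op4 push(14)): stack <14>
after step 5 (op5 push(24)): stack <14,24>
after step 6 (op6 pop() → 24): stack <14>
after step 7 (op7 push(58)): stack <14,58>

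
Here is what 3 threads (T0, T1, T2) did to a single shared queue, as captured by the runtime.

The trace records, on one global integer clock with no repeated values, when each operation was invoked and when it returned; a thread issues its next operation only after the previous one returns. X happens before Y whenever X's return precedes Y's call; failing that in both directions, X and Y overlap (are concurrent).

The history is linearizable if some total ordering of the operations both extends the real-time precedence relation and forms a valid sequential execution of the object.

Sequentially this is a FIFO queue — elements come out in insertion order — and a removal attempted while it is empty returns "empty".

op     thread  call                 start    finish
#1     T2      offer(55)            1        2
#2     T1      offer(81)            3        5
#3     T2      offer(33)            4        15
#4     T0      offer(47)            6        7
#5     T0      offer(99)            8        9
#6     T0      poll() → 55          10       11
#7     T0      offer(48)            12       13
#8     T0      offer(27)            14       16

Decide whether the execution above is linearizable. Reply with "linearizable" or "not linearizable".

linearizable

a witness: #1, #2, #3, #4, #5, #6, #7, #8
after step 1 (#1 offer(55)): queue <55>
after step 2 (#2 offer(81)): queue <55,81>
after step 3 (#3 offer(33)): queue <55,81,33>
after step 4 (#4 offer(47)): queue <55,81,33,47>
after step 5 (#5 offer(99)): queue <55,81,33,47,99>
after step 6 (#6 poll() → 55): queue <81,33,47,99>
after step 7 (#7 offer(48)): queue <81,33,47,99,48>
after step 8 (#8 offer(27)): queue <81,33,47,99,48,27>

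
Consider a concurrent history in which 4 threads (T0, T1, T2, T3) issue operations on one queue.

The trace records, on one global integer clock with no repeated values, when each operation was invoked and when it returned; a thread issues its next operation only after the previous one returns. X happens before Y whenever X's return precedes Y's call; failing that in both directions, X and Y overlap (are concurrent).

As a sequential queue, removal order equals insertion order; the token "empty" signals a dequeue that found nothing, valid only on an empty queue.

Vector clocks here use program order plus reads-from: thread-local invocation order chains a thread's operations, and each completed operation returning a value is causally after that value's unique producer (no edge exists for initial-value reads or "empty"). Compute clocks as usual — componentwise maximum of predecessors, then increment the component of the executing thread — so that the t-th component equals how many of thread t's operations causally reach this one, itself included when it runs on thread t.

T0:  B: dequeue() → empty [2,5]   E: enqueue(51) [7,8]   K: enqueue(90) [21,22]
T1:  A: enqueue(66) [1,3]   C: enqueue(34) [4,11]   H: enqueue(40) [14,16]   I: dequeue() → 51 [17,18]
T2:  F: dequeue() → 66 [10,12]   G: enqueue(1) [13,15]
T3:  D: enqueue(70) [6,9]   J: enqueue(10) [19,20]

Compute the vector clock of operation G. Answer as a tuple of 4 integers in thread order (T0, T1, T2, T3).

VC(D, invoked at 6): no causal predecessors; +1 on T3 → (0, 0, 0, 1)
VC(A, invoked at 1): no causal predecessors; +1 on T1 → (0, 1, 0, 0)
VC(B, invoked at 2): no causal predecessors; +1 on T0 → (1, 0, 0, 0)
from VC(D)=(0, 0, 0, 1), J (invoked 19) maxes components and bumps T3 → (0, 0, 0, 2)
from VC(A)=(0, 1, 0, 0), F (invoked 10) maxes components and bumps T2 → (0, 1, 1, 0)
from VC(A)=(0, 1, 0, 0), C (invoked 4) maxes components and bumps T1 → (0, 2, 0, 0)
from VC(B)=(1, 0, 0, 0), E (invoked 7) maxes components and bumps T0 → (2, 0, 0, 0)
from VC(F)=(0, 1, 1, 0), G (invoked 13) maxes components and bumps T2 → (0, 1, 2, 0)
from VC(C)=(0, 2, 0, 0), H (invoked 14) maxes components and bumps T1 → (0, 3, 0, 0)
from VC(E)=(2, 0, 0, 0), K (invoked 21) maxes components and bumps T0 → (3, 0, 0, 0)
from VC(E)=(2, 0, 0, 0), VC(H)=(0, 3, 0, 0), I (invoked 17) maxes components and bumps T1 → (2, 4, 0, 0)
target: VC(G) = (0, 1, 2, 0)

(0, 1, 2, 0)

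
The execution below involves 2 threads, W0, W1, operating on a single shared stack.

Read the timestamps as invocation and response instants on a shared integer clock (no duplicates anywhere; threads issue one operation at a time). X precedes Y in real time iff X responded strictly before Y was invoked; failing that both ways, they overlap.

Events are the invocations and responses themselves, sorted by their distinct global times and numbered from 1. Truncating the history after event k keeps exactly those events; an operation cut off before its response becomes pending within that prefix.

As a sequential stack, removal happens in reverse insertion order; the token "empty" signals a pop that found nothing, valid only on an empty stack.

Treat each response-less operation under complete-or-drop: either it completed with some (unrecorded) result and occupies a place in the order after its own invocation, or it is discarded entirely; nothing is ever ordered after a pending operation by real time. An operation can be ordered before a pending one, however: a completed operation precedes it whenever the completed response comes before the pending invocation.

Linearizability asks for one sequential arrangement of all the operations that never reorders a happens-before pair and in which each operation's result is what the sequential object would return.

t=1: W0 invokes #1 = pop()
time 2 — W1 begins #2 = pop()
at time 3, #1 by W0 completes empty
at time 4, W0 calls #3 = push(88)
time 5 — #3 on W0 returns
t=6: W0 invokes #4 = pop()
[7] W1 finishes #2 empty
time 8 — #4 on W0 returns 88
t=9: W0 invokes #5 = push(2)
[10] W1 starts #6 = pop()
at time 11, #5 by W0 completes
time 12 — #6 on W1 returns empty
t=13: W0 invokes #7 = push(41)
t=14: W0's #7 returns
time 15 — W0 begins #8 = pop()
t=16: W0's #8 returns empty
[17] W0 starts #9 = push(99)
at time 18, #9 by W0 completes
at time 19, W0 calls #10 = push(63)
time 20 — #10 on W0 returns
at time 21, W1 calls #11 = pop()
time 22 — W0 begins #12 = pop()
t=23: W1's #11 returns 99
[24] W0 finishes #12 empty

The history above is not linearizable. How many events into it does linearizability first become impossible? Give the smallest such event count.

16

events 1..15 are still linearizable — one witness is #1, #2, #3, #4, #6, #5, #7:
step 1: #1 pop() → empty — stack <>
step 2: #2 pop() → empty — stack <>
step 3: #3 push(88) — stack <88>
step 4: #4 pop() → 88 — stack <>
step 5: #6 pop() → empty — stack <>
step 6: #5 push(2) — stack <2>
step 7: #7 push(41) — stack <2,41>
once event 16 joins (#8's response, time 16), exhaustive search finds no witness
sample order #1, #2, #3, #4, #5, #6, #7, #8 stalls at step 6 — #6 pop() → empty has no legal effect
sample order #1, #2, #3, #4, #6, #5, #7, #8 stalls at step 8 — #8 pop() → empty has no legal effect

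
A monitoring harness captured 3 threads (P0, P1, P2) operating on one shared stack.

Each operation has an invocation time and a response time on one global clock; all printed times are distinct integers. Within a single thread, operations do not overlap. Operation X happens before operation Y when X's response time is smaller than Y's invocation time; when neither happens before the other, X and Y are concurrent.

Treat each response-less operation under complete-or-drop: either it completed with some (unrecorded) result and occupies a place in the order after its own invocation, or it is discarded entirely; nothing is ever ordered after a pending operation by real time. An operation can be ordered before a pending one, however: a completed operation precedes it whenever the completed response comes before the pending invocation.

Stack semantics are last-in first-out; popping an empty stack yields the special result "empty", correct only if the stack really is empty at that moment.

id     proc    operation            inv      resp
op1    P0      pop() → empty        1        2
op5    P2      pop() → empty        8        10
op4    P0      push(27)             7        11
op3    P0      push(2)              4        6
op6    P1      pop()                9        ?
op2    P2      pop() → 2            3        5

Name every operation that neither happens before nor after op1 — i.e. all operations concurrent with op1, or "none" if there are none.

none

op1 spans [1,2]: anything still running between times 1 and 2 counts as concurrent
op2 [3,5]: after
op3 [4,6]: after
op4 [7,11]: after
op5 [8,10]: after
op6 [9,…): after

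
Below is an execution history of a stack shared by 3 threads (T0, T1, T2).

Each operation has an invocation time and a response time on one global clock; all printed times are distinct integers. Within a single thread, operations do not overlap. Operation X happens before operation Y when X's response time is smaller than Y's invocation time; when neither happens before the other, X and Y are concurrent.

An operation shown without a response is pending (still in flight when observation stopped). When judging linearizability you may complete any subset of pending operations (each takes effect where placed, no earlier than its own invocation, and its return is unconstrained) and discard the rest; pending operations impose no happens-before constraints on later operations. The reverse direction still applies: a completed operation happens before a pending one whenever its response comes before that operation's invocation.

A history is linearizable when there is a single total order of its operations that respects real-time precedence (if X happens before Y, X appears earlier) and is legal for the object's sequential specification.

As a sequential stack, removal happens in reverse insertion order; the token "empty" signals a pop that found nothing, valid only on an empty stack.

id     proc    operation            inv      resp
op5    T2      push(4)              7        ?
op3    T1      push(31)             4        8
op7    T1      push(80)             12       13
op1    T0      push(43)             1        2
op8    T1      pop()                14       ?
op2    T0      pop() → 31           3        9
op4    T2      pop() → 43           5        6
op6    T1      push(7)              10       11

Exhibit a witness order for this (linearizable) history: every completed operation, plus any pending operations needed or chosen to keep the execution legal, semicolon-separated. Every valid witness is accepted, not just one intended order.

op1; op3; op2; op4; op5; op6; op7

after step 1 (op1 push(43)): stack <43>
after step 2 (op3 push(31)): stack <43,31>
after step 3 (op2 pop() → 31): stack <43>
after step 4 (op4 pop() → 43): stack <>
after step 5 (op5 push(4) (pending, included)): stack <4>
after step 6 (op6 push(7)): stack <4,7>
after step 7 (op7 push(80)): stack <4,7,80>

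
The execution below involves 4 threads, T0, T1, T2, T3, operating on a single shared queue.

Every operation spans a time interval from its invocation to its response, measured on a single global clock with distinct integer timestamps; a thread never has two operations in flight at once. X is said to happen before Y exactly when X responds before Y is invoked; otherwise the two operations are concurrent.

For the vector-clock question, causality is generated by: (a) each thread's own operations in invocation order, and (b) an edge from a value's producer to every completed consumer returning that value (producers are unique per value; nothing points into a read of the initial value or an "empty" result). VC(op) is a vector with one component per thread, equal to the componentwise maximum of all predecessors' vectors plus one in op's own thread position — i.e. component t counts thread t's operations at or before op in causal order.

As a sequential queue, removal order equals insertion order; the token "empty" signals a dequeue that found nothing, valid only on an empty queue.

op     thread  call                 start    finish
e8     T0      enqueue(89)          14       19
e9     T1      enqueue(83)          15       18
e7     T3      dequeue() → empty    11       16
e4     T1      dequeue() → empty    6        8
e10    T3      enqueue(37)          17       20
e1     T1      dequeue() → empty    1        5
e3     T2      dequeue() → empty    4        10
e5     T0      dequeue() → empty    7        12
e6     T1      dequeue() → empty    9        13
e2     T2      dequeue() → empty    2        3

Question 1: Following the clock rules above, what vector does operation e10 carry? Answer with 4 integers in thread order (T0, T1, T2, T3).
Answer: (0, 0, 0, 2)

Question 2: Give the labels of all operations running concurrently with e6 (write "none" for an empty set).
Answer: e3, e5, e7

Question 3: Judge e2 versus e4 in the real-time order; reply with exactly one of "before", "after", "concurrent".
Answer: before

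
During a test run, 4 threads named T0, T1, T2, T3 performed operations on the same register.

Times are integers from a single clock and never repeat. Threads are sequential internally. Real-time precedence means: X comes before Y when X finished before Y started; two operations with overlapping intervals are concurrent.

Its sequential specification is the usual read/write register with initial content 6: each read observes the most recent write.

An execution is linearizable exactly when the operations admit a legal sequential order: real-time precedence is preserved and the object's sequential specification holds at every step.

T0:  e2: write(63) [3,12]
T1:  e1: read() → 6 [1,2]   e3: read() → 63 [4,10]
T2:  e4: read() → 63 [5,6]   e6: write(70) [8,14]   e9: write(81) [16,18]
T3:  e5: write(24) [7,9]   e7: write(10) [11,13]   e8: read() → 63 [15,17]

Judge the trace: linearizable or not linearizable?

the violation lands at event 17, e8's response at time 17: events 1..16 linearize, events 1..17 do not
checked exhaustively: 66 real-time-consistent orders of 8 completed operations, zero legal register replays
no completion choice of the 1 pending operation (e9) rescues it — every subset was tried
sample order e1, e2, e3, e4, e5, e6, e7, e8 (pending dropped) stalls at step 8 — e8 read() → 63 has no legal effect
sample order e1, e2, e3, e4, e5, e7, e6, e8 (pending dropped) stalls at step 8 — e8 read() → 63 has no legal effect

not linearizable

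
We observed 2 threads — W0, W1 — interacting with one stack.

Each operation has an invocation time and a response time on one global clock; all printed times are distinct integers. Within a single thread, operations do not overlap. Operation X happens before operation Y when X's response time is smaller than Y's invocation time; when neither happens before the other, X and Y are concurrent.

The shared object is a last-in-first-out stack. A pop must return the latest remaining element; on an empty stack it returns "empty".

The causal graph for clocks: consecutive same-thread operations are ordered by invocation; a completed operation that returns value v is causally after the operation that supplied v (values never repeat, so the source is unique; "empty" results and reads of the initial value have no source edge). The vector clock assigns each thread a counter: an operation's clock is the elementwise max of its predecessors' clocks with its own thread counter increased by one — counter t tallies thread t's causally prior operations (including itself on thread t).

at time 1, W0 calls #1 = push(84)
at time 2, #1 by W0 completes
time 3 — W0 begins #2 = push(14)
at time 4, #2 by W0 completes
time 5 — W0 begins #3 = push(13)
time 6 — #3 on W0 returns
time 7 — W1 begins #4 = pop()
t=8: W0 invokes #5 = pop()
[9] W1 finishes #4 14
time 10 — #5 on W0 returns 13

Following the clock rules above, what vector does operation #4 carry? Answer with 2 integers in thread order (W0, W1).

no predecessors for #1 (invoked 1): W0 increments from zero → (1, 0)
#2, invoked 3, takes VC(#1)=(1, 0) under max, adds 1 for W0 → (2, 0)
#4, invoked 7, takes VC(#2)=(2, 0) under max, adds 1 for W1 → (2, 1)
#3, invoked 5, takes VC(#2)=(2, 0) under max, adds 1 for W0 → (3, 0)
#5, invoked 8, takes VC(#3)=(3, 0) under max, adds 1 for W0 → (4, 0)
target: VC(#4) = (2, 1)

(2, 1)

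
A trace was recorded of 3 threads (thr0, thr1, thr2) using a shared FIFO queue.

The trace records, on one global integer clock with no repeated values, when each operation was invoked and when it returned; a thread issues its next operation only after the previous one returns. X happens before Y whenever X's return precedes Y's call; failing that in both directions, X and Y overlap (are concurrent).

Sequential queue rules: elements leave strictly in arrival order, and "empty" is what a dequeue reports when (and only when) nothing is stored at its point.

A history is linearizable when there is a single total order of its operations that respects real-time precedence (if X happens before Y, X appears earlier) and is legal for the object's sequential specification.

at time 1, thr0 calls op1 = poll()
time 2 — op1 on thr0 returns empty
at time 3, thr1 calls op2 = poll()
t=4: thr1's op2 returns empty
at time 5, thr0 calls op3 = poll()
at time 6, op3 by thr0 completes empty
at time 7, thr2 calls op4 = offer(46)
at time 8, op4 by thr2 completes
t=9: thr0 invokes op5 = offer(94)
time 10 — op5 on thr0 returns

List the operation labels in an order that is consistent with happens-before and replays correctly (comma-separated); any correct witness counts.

after step 1 (op1 poll() → empty): queue <>
after step 2 (op2 poll() → empty): queue <>
after step 3 (op3 poll() → empty): queue <>
after step 4 (op4 offer(46)): queue <46>
after step 5 (op5 offer(94)): queue <46,94>

op1, op2, op3, op4, op5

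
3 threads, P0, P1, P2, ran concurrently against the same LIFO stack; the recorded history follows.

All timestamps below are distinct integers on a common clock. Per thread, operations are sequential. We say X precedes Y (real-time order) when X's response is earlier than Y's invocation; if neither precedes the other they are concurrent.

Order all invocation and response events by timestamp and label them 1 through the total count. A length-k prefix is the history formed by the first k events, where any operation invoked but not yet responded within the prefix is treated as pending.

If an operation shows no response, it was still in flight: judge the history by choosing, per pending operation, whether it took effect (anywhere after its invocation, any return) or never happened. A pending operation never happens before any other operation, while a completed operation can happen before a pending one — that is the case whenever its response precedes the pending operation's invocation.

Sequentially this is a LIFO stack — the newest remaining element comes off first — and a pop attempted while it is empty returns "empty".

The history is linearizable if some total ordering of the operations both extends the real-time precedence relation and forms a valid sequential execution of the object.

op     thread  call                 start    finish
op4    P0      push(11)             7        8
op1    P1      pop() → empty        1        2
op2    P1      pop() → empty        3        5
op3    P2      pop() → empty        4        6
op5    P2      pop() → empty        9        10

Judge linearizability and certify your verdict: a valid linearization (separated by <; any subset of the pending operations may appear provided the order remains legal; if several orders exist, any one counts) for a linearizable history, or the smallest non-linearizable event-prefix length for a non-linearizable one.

already the first 10 events (up to op5's response at time 10) admit no linearization; the first 9 still do
2 orders of the 5 completed LIFO stack ops respect real time; none is legal
e.g. op1, op2, op3, op4, op5: illegal at step 5, since op5 pop() → empty cannot apply there
e.g. op1, op3, op2, op4, op5: illegal at step 5, since op5 pop() → empty cannot apply there

not linearizable — minimal violating prefix: 10 events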